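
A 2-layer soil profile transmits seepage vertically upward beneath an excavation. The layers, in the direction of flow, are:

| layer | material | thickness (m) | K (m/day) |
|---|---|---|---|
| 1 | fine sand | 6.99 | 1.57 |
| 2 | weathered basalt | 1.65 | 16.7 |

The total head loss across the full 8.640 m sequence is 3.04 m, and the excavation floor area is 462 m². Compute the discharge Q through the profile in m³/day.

309

Flow is perpendicular to layering, so the layers act in series and the equivalent K is the thickness-weighted harmonic mean.
Total thickness L = 6.99 + 1.65 = 8.640 m.
Σ(b_i/K_i) = 6.99/1.57 + 1.65/16.7 = 4.551 d.
K_eq = L / Σ(b_i/K_i) = 8.640 / 4.551 = 1.898 m/day.
Q = K_eq · A · (Δh/L) = 1.898 × 462 × (3.04/8.640) = 308.6 m³/day.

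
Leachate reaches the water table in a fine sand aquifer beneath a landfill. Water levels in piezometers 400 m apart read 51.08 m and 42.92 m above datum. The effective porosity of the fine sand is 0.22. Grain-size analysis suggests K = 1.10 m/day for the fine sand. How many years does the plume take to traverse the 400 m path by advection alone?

10.7

Hydraulic gradient i = (51.08 − 42.92) / 400 = 8.16 / 400 = 0.02040.
Darcy flux q = K · i = 1.100 × 0.02040 = 0.02244 m/day.
Seepage velocity v = q / n_e = 0.02244 / 0.22 = 0.1020 m/day.
Travel time t = L / v = 400 / 0.1020 = 3922 days = 10.74 years.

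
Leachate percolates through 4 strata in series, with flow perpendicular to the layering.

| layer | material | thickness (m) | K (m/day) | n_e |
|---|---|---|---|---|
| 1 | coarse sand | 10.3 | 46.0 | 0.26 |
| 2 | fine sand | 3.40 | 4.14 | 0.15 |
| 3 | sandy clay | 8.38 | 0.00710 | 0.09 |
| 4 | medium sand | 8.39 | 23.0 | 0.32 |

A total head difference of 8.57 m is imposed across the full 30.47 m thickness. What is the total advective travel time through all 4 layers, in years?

With flow normal to the layers, continuity requires the same specific discharge q through every layer.
Σ(b_i/K_i) = 10.3/46.0 + 3.40/4.14 + 8.38/0.00710 + 8.39/23.0 = 1182 d.
q = Δh / Σ(b_i/K_i) = 8.57 / 1182 = 0.007252 m/day.
In each layer the seepage velocity is v_i = q/n_i, so the layer transit time is t_i = b_i·n_i / q:
  layer 1 (coarse sand): t_1 = 10.3 × 0.26 / 0.007252 = 369.3 d
  layer 2 (fine sand): t_2 = 3.40 × 0.15 / 0.007252 = 70.32 d
  layer 3 (sandy clay): t_3 = 8.38 × 0.09 / 0.007252 = 104.0 d
  layer 4 (medium sand): t_4 = 8.39 × 0.32 / 0.007252 = 370.2 d
Total t = Σ t_i = 913.8 days = 2.502 years.

2.50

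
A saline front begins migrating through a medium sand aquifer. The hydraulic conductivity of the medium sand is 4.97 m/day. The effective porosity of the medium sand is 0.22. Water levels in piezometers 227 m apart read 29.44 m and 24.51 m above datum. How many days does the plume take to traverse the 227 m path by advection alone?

463

Hydraulic gradient i = (29.44 − 24.51) / 227 = 4.93 / 227 = 0.02172.
Darcy flux q = K · i = 4.970 × 0.02172 = 0.1079 m/day.
Seepage velocity v = q / n_e = 0.1079 / 0.22 = 0.4906 m/day.
Travel time t = L / v = 227 / 0.4906 = 462.7 days.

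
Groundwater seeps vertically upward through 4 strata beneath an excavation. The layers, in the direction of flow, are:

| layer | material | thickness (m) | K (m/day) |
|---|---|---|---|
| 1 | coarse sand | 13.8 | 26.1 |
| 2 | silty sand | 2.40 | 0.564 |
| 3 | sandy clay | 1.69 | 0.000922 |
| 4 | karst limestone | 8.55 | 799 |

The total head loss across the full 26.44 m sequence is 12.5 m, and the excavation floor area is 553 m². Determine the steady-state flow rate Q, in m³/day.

3.76

Flow is perpendicular to layering, so the layers act in series and the equivalent K is the thickness-weighted harmonic mean.
Total thickness L = 13.8 + 2.40 + 1.69 + 8.55 = 26.44 m.
Σ(b_i/K_i) = 13.8/26.1 + 2.40/0.564 + 1.69/0.000922 + 8.55/799 = 1838 d.
K_eq = L / Σ(b_i/K_i) = 26.44 / 1838 = 0.01439 m/day.
Q = K_eq · A · (Δh/L) = 0.01439 × 553 × (12.5/26.44) = 3.761 m³/day.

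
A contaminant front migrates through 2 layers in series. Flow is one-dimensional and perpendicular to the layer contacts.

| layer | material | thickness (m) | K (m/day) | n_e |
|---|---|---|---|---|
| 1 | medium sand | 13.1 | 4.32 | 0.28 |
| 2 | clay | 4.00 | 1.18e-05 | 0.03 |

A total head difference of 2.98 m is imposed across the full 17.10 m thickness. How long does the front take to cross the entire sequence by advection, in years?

1180

With flow normal to the layers, continuity requires the same specific discharge q through every layer.
Σ(b_i/K_i) = 13.1/4.32 + 4.00/1.18e-05 = 3.390e+05 d.
q = Δh / Σ(b_i/K_i) = 2.98 / 3.390e+05 = 8.791e-06 m/day.
In each layer the seepage velocity is v_i = q/n_i, so the layer transit time is t_i = b_i·n_i / q:
  layer 1 (medium sand): t_1 = 13.1 × 0.28 / 8.791e-06 = 4.172e+05 d
  layer 2 (clay): t_2 = 4.00 × 0.03 / 8.791e-06 = 13650 d
Total t = Σ t_i = 4.309e+05 days = 1180 years.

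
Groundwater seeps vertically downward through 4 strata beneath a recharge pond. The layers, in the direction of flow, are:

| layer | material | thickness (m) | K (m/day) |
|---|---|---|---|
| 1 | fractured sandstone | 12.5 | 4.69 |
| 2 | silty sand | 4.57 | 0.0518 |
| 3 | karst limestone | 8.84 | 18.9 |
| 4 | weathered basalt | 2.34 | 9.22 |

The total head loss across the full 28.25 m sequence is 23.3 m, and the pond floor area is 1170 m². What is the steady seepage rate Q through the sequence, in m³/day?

298

Flow is perpendicular to layering, so the layers act in series and the equivalent K is the thickness-weighted harmonic mean.
Total thickness L = 12.5 + 4.57 + 8.84 + 2.34 = 28.25 m.
Σ(b_i/K_i) = 12.5/4.69 + 4.57/0.0518 + 8.84/18.9 + 2.34/9.22 = 91.61 d.
K_eq = L / Σ(b_i/K_i) = 28.25 / 91.61 = 0.3084 m/day.
Q = K_eq · A · (Δh/L) = 0.3084 × 1170 × (23.3/28.25) = 297.6 m³/day.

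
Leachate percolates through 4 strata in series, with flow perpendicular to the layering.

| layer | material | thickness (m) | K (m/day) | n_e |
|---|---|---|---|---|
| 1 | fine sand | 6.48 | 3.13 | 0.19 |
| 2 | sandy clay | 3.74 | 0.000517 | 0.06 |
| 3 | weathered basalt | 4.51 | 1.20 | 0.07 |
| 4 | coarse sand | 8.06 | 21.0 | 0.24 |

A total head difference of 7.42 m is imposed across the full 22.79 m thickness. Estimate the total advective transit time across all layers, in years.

With flow normal to the layers, continuity requires the same specific discharge q through every layer.
Σ(b_i/K_i) = 6.48/3.13 + 3.74/0.000517 + 4.51/1.20 + 8.06/21.0 = 7240 d.
q = Δh / Σ(b_i/K_i) = 7.42 / 7240 = 0.001025 m/day.
In each layer the seepage velocity is v_i = q/n_i, so the layer transit time is t_i = b_i·n_i / q:
  layer 1 (fine sand): t_1 = 6.48 × 0.19 / 0.001025 = 1201 d
  layer 2 (sandy clay): t_2 = 3.74 × 0.06 / 0.001025 = 219.0 d
  layer 3 (weathered basalt): t_3 = 4.51 × 0.07 / 0.001025 = 308.1 d
  layer 4 (coarse sand): t_4 = 8.06 × 0.24 / 0.001025 = 1888 d
Total t = Σ t_i = 3616 days = 9.900 years.

9.90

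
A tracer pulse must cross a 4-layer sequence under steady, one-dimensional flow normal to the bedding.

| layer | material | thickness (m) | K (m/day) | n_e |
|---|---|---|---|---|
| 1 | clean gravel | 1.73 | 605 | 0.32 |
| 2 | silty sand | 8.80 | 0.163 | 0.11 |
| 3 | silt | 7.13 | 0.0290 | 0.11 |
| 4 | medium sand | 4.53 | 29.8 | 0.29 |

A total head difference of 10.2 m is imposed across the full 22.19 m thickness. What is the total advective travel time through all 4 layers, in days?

106

With flow normal to the layers, continuity requires the same specific discharge q through every layer.
Σ(b_i/K_i) = 1.73/605 + 8.80/0.163 + 7.13/0.0290 + 4.53/29.8 = 300.0 d.
q = Δh / Σ(b_i/K_i) = 10.2 / 300.0 = 0.03400 m/day.
In each layer the seepage velocity is v_i = q/n_i, so the layer transit time is t_i = b_i·n_i / q:
  layer 1 (clean gravel): t_1 = 1.73 × 0.32 / 0.03400 = 16.28 d
  layer 2 (silty sand): t_2 = 8.80 × 0.11 / 0.03400 = 28.47 d
  layer 3 (silt): t_3 = 7.13 × 0.11 / 0.03400 = 23.07 d
  layer 4 (medium sand): t_4 = 4.53 × 0.29 / 0.03400 = 38.64 d
Total t = Σ t_i = 106.5 days.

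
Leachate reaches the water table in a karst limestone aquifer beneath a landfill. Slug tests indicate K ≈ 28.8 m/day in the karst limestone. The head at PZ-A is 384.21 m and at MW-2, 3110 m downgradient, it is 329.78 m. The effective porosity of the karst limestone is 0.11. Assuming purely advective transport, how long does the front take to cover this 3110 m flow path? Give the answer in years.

Hydraulic gradient i = (384.21 − 329.78) / 3110 = 54.43 / 3110 = 0.01750.
Darcy flux q = K · i = 28.80 × 0.01750 = 0.5040 m/day.
Seepage velocity v = q / n_e = 0.5040 / 0.11 = 4.582 m/day.
Travel time t = L / v = 3110 / 4.582 = 678.7 days = 1.858 years.

1.86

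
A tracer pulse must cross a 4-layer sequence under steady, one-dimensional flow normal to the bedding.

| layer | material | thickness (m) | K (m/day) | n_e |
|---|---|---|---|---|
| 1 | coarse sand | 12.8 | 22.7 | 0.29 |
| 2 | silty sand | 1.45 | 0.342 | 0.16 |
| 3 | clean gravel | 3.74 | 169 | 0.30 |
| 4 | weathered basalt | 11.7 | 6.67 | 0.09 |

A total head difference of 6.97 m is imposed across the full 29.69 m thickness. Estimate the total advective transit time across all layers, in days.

5.78

With flow normal to the layers, continuity requires the same specific discharge q through every layer.
Σ(b_i/K_i) = 12.8/22.7 + 1.45/0.342 + 3.74/169 + 11.7/6.67 = 6.580 d.
q = Δh / Σ(b_i/K_i) = 6.97 / 6.580 = 1.059 m/day.
In each layer the seepage velocity is v_i = q/n_i, so the layer transit time is t_i = b_i·n_i / q:
  layer 1 (coarse sand): t_1 = 12.8 × 0.29 / 1.059 = 3.504 d
  layer 2 (silty sand): t_2 = 1.45 × 0.16 / 1.059 = 0.2190 d
  layer 3 (clean gravel): t_3 = 3.74 × 0.30 / 1.059 = 1.059 d
  layer 4 (weathered basalt): t_4 = 11.7 × 0.09 / 1.059 = 0.9941 d
Total t = Σ t_i = 5.777 days.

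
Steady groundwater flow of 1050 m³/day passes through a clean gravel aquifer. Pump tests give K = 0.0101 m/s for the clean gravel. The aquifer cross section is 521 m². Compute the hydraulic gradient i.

Convert K: 0.0101 m/s × 86400 = 872.6 m/day.
From Q = K·A·i, i = Q / (K·A) = 1050 / (872.6 × 521.0) = 0.002309.

0.00231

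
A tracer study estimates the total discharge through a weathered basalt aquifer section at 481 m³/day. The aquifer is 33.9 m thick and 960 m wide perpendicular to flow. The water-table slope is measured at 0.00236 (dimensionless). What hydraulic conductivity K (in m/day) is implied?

6.26

Cross-sectional area A = 960 × 33.9 = 32544 m².
Hydraulic gradient i = 0.00236.
From Q = K·A·i, K = Q / (A·i) = 481 / (32544 × 0.002360) = 6.263 m/day.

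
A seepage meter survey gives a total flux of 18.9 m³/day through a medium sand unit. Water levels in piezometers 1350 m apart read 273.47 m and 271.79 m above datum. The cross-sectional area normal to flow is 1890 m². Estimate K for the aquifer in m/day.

Hydraulic gradient i = (273.47 − 271.79) / 1350 = 1.68 / 1350 = 0.001244.
From Q = K·A·i, K = Q / (A·i) = 18.9 / (1890 × 0.001244) = 8.036 m/day.

8.04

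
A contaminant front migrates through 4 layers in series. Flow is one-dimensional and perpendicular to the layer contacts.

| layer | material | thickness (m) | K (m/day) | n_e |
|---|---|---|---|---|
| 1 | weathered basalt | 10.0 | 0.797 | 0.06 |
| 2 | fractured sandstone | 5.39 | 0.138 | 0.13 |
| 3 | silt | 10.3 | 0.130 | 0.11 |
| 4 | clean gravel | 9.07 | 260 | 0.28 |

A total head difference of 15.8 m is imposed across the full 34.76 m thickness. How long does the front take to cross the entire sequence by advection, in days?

41.2

With flow normal to the layers, continuity requires the same specific discharge q through every layer.
Σ(b_i/K_i) = 10.0/0.797 + 5.39/0.138 + 10.3/0.130 + 9.07/260 = 130.9 d.
q = Δh / Σ(b_i/K_i) = 15.8 / 130.9 = 0.1207 m/day.
In each layer the seepage velocity is v_i = q/n_i, so the layer transit time is t_i = b_i·n_i / q:
  layer 1 (weathered basalt): t_1 = 10.0 × 0.06 / 0.1207 = 4.970 d
  layer 2 (fractured sandstone): t_2 = 5.39 × 0.13 / 0.1207 = 5.804 d
  layer 3 (silt): t_3 = 10.3 × 0.11 / 0.1207 = 9.385 d
  layer 4 (clean gravel): t_4 = 9.07 × 0.28 / 0.1207 = 21.04 d
Total t = Σ t_i = 41.19 days.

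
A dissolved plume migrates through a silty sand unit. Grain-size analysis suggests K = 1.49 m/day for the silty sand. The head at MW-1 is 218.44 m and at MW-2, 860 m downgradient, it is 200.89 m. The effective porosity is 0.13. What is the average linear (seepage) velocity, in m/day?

Hydraulic gradient i = (218.44 − 200.89) / 860 = 17.55 / 860 = 0.02041.
Darcy flux q = K · i = 1.490 × 0.02041 = 0.03041 m/day.
Seepage velocity v = q / n_e = 0.03041 / 0.13 = 0.2339 m/day.

0.234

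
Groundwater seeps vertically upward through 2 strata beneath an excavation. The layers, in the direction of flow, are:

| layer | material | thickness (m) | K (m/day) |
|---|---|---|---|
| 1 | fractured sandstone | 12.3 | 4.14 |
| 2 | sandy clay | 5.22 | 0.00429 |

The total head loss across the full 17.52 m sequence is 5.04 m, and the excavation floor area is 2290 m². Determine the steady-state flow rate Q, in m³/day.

Flow is perpendicular to layering, so the layers act in series and the equivalent K is the thickness-weighted harmonic mean.
Total thickness L = 12.3 + 5.22 = 17.52 m.
Σ(b_i/K_i) = 12.3/4.14 + 5.22/0.00429 = 1220 d.
K_eq = L / Σ(b_i/K_i) = 17.52 / 1220 = 0.01436 m/day.
Q = K_eq · A · (Δh/L) = 0.01436 × 2290 × (5.04/17.52) = 9.462 m³/day.

9.46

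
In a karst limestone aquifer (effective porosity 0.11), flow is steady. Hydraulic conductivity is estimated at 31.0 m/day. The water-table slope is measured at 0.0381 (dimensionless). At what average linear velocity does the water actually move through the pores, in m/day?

Hydraulic gradient i = 0.0381.
Darcy flux q = K · i = 31.00 × 0.03810 = 1.181 m/day.
Seepage velocity v = q / n_e = 1.181 / 0.11 = 10.74 m/day.

10.7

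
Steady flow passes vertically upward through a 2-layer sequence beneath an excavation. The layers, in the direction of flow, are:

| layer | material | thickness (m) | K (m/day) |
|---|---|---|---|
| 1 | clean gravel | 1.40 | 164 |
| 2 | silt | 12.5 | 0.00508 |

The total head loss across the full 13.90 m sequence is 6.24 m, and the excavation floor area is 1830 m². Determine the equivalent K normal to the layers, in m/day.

0.00565

Flow is perpendicular to layering, so the layers act in series and the equivalent K is the thickness-weighted harmonic mean.
Total thickness L = 1.40 + 12.5 = 13.90 m.
Σ(b_i/K_i) = 1.40/164 + 12.5/0.00508 = 2461 d.
K_eq = L / Σ(b_i/K_i) = 13.90 / 2461 = 0.005649 m/day.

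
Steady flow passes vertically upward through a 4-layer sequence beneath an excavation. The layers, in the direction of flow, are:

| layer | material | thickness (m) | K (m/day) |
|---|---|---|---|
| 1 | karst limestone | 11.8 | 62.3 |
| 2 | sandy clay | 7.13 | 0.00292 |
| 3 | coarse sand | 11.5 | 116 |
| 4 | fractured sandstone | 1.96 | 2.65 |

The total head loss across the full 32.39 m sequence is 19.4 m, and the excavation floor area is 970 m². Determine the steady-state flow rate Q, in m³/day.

Flow is perpendicular to layering, so the layers act in series and the equivalent K is the thickness-weighted harmonic mean.
Total thickness L = 11.8 + 7.13 + 11.5 + 1.96 = 32.39 m.
Σ(b_i/K_i) = 11.8/62.3 + 7.13/0.00292 + 11.5/116 + 1.96/2.65 = 2443 d.
K_eq = L / Σ(b_i/K_i) = 32.39 / 2443 = 0.01326 m/day.
Q = K_eq · A · (Δh/L) = 0.01326 × 970 × (19.4/32.39) = 7.703 m³/day.

7.70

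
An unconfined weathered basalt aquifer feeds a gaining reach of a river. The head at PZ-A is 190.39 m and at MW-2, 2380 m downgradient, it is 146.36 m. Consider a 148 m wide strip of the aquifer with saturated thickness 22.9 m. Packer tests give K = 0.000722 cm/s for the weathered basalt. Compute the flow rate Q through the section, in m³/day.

Convert K: 0.000722 cm/s × 864 = 0.6238 m/day.
Cross-sectional area A = 148 × 22.9 = 3389 m².
Hydraulic gradient i = (190.39 − 146.36) / 2380 = 44.03 / 2380 = 0.01850.
Darcy's law: Q = K · A · i = 0.6238 × 3389 × 0.01850 = 39.11 m³/day.

39.1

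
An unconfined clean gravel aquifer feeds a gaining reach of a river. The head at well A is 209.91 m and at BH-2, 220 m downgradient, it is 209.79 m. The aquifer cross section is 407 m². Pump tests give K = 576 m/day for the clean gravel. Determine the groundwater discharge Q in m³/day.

128

Hydraulic gradient i = (209.91 − 209.79) / 220 = 0.12 / 220 = 0.0005455.
Darcy's law: Q = K · A · i = 576.0 × 407.0 × 0.0005455 = 127.9 m³/day.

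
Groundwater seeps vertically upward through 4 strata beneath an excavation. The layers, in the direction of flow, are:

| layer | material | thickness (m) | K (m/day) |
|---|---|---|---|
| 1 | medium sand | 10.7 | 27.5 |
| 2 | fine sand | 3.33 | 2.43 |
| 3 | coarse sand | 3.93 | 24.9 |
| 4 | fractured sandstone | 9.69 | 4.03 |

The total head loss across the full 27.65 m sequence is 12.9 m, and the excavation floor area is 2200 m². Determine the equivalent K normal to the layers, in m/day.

Flow is perpendicular to layering, so the layers act in series and the equivalent K is the thickness-weighted harmonic mean.
Total thickness L = 10.7 + 3.33 + 3.93 + 9.69 = 27.65 m.
Σ(b_i/K_i) = 10.7/27.5 + 3.33/2.43 + 3.93/24.9 + 9.69/4.03 = 4.322 d.
K_eq = L / Σ(b_i/K_i) = 27.65 / 4.322 = 6.398 m/day.

6.40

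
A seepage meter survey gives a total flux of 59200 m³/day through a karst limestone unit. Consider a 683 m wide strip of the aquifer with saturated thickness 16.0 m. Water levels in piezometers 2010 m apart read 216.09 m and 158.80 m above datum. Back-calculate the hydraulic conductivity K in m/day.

Cross-sectional area A = 683 × 16.0 = 10928 m².
Hydraulic gradient i = (216.09 − 158.80) / 2010 = 57.29 / 2010 = 0.02850.
From Q = K·A·i, K = Q / (A·i) = 59200 / (10928 × 0.02850) = 190.1 m/day.

190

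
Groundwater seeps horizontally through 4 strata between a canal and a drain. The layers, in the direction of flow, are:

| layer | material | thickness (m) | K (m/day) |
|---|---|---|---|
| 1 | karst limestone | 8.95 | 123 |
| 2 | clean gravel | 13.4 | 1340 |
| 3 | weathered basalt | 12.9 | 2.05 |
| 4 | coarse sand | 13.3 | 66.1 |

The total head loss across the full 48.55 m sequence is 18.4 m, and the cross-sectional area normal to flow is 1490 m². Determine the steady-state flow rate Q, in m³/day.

Flow is perpendicular to layering, so the layers act in series and the equivalent K is the thickness-weighted harmonic mean.
Total thickness L = 8.95 + 13.4 + 12.9 + 13.3 = 48.55 m.
Σ(b_i/K_i) = 8.95/123 + 13.4/1340 + 12.9/2.05 + 13.3/66.1 = 6.577 d.
K_eq = L / Σ(b_i/K_i) = 48.55 / 6.577 = 7.382 m/day.
Q = K_eq · A · (Δh/L) = 7.382 × 1490 × (18.4/48.55) = 4169 m³/day.

4170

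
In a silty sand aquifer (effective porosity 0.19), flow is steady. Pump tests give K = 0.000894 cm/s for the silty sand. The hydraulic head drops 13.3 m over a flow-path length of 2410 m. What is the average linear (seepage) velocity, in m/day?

0.0224

Convert K: 0.000894 cm/s × 864 = 0.7724 m/day.
Hydraulic gradient i = Δh / L = 13.3 / 2410 = 0.005519.
Darcy flux q = K · i = 0.7724 × 0.005519 = 0.004263 m/day.
Seepage velocity v = q / n_e = 0.004263 / 0.19 = 0.02244 m/day.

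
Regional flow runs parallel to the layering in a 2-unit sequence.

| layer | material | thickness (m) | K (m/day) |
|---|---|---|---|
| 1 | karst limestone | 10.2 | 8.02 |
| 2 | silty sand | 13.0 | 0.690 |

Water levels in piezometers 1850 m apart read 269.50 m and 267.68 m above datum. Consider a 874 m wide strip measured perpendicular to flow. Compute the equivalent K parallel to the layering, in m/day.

3.91

Flow is parallel to layering, so each bed carries its own Darcy discharge and the transmissivities add.
Σ(K_i·b_i) = 8.02×10.2 + 0.690×13.0 = 90.77 m²/day.
Total thickness b = 23.20 m, so K_eq = Σ(K_i·b_i)/b = 3.913 m/day.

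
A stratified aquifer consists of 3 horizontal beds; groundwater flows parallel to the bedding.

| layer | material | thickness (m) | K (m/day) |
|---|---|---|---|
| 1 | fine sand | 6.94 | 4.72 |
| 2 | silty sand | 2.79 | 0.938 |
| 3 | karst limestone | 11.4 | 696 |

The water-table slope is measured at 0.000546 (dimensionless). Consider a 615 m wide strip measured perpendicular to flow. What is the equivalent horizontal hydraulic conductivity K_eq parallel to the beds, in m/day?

Flow is parallel to layering, so each bed carries its own Darcy discharge and the transmissivities add.
Σ(K_i·b_i) = 4.72×6.94 + 0.938×2.79 + 696×11.4 = 7970 m²/day.
Total thickness b = 21.13 m, so K_eq = Σ(K_i·b_i)/b = 377.2 m/day.

377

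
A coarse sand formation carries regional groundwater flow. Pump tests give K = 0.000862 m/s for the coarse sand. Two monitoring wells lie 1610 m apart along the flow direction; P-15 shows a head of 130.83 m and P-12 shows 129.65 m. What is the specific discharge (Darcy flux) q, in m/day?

Convert K: 0.000862 m/s × 86400 = 74.48 m/day.
Hydraulic gradient i = (130.83 − 129.65) / 1610 = 1.18 / 1610 = 0.0007329.
Specific discharge q = K · i = 74.48 × 0.0007329 = 0.05459 m/day.

0.0546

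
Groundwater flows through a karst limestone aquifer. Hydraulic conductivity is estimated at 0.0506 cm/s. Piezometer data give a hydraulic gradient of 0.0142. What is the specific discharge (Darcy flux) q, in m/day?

0.621

Convert K: 0.0506 cm/s × 864 = 43.72 m/day.
Hydraulic gradient i = 0.0142.
Specific discharge q = K · i = 43.72 × 0.01420 = 0.6208 m/day.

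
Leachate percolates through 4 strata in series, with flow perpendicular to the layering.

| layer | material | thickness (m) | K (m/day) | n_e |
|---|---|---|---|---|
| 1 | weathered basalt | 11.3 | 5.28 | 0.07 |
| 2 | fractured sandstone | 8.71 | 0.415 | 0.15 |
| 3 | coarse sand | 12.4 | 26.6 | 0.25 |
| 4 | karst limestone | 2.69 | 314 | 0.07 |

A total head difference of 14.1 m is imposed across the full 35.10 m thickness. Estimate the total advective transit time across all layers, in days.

9.02

With flow normal to the layers, continuity requires the same specific discharge q through every layer.
Σ(b_i/K_i) = 11.3/5.28 + 8.71/0.415 + 12.4/26.6 + 2.69/314 = 23.60 d.
q = Δh / Σ(b_i/K_i) = 14.1 / 23.60 = 0.5974 m/day.
In each layer the seepage velocity is v_i = q/n_i, so the layer transit time is t_i = b_i·n_i / q:
  layer 1 (weathered basalt): t_1 = 11.3 × 0.07 / 0.5974 = 1.324 d
  layer 2 (fractured sandstone): t_2 = 8.71 × 0.15 / 0.5974 = 2.187 d
  layer 3 (coarse sand): t_3 = 12.4 × 0.25 / 0.5974 = 5.189 d
  layer 4 (karst limestone): t_4 = 2.69 × 0.07 / 0.5974 = 0.3152 d
Total t = Σ t_i = 9.016 days.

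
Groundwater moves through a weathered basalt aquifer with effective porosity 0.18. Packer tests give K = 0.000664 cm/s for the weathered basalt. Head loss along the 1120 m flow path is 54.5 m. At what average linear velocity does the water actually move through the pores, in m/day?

Convert K: 0.000664 cm/s × 864 = 0.5737 m/day.
Hydraulic gradient i = Δh / L = 54.5 / 1120 = 0.04866.
Darcy flux q = K · i = 0.5737 × 0.04866 = 0.02792 m/day.
Seepage velocity v = q / n_e = 0.02792 / 0.18 = 0.1551 m/day.

0.155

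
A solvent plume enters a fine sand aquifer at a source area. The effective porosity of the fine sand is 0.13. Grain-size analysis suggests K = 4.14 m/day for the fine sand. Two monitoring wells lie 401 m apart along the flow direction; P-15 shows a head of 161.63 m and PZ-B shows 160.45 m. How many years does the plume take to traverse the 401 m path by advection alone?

11.7

Hydraulic gradient i = (161.63 − 160.45) / 401 = 1.18 / 401 = 0.002943.
Darcy flux q = K · i = 4.140 × 0.002943 = 0.01218 m/day.
Seepage velocity v = q / n_e = 0.01218 / 0.13 = 0.09371 m/day.
Travel time t = L / v = 401 / 0.09371 = 4279 days = 11.72 years.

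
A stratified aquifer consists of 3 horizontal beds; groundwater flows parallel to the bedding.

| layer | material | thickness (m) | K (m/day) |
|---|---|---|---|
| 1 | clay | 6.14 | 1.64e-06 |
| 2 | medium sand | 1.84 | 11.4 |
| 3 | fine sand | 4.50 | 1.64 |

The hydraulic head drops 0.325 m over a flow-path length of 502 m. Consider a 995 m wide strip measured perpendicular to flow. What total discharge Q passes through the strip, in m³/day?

Flow is parallel to layering, so each bed carries its own Darcy discharge and the transmissivities add.
Σ(K_i·b_i) = 1.64e-06×6.14 + 11.4×1.84 + 1.64×4.50 = 28.36 m²/day.
Hydraulic gradient i = Δh / L = 0.325 / 502 = 0.0006474.
Q = Σ(K_i·b_i) · W · i = 28.36 × 995 × 0.0006474 = 18.27 m³/day.

18.3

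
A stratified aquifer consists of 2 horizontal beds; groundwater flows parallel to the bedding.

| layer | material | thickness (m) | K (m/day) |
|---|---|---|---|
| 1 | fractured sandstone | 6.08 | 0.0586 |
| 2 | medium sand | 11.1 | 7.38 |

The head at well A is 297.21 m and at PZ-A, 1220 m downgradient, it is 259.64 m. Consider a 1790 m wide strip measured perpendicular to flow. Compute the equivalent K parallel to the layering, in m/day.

4.79

Flow is parallel to layering, so each bed carries its own Darcy discharge and the transmissivities add.
Σ(K_i·b_i) = 0.0586×6.08 + 7.38×11.1 = 82.27 m²/day.
Total thickness b = 17.18 m, so K_eq = Σ(K_i·b_i)/b = 4.789 m/day.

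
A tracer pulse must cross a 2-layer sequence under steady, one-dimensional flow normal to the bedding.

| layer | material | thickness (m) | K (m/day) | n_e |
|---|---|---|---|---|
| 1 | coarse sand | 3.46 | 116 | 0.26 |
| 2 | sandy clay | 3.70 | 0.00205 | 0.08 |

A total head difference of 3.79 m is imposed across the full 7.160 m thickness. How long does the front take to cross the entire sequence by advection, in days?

With flow normal to the layers, continuity requires the same specific discharge q through every layer.
Σ(b_i/K_i) = 3.46/116 + 3.70/0.00205 = 1805 d.
q = Δh / Σ(b_i/K_i) = 3.79 / 1805 = 0.002100 m/day.
In each layer the seepage velocity is v_i = q/n_i, so the layer transit time is t_i = b_i·n_i / q:
  layer 1 (coarse sand): t_1 = 3.46 × 0.26 / 0.002100 = 428.4 d
  layer 2 (sandy clay): t_2 = 3.70 × 0.08 / 0.002100 = 141.0 d
Total t = Σ t_i = 569.4 days.

569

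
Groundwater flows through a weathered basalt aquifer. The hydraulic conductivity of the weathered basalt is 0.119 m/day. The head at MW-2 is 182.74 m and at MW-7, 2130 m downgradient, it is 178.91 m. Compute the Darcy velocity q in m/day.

Hydraulic gradient i = (182.74 − 178.91) / 2130 = 3.83 / 2130 = 0.001798.
Specific discharge q = K · i = 0.1190 × 0.001798 = 0.0002140 m/day.

0.000214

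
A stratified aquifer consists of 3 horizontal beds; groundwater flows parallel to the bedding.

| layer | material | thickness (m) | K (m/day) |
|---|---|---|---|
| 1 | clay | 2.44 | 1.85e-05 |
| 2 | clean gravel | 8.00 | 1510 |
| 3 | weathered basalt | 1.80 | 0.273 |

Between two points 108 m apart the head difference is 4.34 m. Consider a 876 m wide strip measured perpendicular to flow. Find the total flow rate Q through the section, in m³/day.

Flow is parallel to layering, so each bed carries its own Darcy discharge and the transmissivities add.
Σ(K_i·b_i) = 1.85e-05×2.44 + 1510×8.00 + 0.273×1.80 = 12080 m²/day.
Hydraulic gradient i = Δh / L = 4.34 / 108 = 0.04019.
Q = Σ(K_i·b_i) · W · i = 12080 × 876 × 0.04019 = 4.253e+05 m³/day.

425000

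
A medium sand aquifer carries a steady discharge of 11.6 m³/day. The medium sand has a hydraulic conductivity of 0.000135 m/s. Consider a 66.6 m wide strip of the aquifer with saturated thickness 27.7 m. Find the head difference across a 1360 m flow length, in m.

0.733

Convert K: 0.000135 m/s × 86400 = 11.66 m/day.
Cross-sectional area A = 66.6 × 27.7 = 1845 m².
From Q = K·A·i, i = Q / (K·A) = 11.6 / (11.66 × 1845) = 0.0005391.
Head loss Δh = i · L = 0.0005391 × 1360 = 0.7332 m.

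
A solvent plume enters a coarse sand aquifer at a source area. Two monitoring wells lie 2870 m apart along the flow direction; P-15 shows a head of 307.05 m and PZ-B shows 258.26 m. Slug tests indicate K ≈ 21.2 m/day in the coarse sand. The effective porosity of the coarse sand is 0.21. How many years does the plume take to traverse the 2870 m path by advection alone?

Hydraulic gradient i = (307.05 − 258.26) / 2870 = 48.79 / 2870 = 0.01700.
Darcy flux q = K · i = 21.20 × 0.01700 = 0.3604 m/day.
Seepage velocity v = q / n_e = 0.3604 / 0.21 = 1.716 m/day.
Travel time t = L / v = 2870 / 1.716 = 1672 days = 4.579 years.

4.58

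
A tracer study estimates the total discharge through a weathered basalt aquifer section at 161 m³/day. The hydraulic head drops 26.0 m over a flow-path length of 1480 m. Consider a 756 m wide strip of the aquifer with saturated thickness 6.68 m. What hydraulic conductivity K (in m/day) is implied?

Cross-sectional area A = 756 × 6.68 = 5050 m².
Hydraulic gradient i = Δh / L = 26.0 / 1480 = 0.01757.
From Q = K·A·i, K = Q / (A·i) = 161 / (5050 × 0.01757) = 1.815 m/day.

1.81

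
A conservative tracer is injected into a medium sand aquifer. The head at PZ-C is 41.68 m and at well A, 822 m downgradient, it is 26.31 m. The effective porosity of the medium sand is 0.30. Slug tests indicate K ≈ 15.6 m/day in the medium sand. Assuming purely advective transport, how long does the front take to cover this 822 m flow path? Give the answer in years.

2.31

Hydraulic gradient i = (41.68 − 26.31) / 822 = 15.37 / 822 = 0.01870.
Darcy flux q = K · i = 15.60 × 0.01870 = 0.2917 m/day.
Seepage velocity v = q / n_e = 0.2917 / 0.30 = 0.9723 m/day.
Travel time t = L / v = 822 / 0.9723 = 845.4 days = 2.315 years.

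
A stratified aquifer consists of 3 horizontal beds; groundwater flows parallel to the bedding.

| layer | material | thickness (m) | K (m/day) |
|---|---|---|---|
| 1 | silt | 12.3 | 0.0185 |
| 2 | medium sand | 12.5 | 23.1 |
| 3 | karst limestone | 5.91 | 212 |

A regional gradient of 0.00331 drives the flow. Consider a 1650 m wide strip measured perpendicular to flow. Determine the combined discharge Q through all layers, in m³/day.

8420

Flow is parallel to layering, so each bed carries its own Darcy discharge and the transmissivities add.
Σ(K_i·b_i) = 0.0185×12.3 + 23.1×12.5 + 212×5.91 = 1542 m²/day.
Hydraulic gradient i = 0.00331.
Q = Σ(K_i·b_i) · W · i = 1542 × 1650 × 0.003310 = 8421 m³/day.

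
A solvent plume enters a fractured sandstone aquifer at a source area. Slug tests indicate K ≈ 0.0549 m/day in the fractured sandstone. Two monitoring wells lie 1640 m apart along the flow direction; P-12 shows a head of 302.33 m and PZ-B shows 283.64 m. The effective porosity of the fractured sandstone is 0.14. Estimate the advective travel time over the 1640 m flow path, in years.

Hydraulic gradient i = (302.33 − 283.64) / 1640 = 18.69 / 1640 = 0.01140.
Darcy flux q = K · i = 0.05490 × 0.01140 = 0.0006257 m/day.
Seepage velocity v = q / n_e = 0.0006257 / 0.14 = 0.004469 m/day.
Travel time t = L / v = 1640 / 0.004469 = 3.670e+05 days = 1005 years.

1000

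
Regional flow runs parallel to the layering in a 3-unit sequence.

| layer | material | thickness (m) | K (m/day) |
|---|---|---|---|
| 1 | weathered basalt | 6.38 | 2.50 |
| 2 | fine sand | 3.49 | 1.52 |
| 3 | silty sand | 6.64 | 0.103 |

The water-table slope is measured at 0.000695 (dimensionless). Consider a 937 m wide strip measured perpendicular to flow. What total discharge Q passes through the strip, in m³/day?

14.3

Flow is parallel to layering, so each bed carries its own Darcy discharge and the transmissivities add.
Σ(K_i·b_i) = 2.50×6.38 + 1.52×3.49 + 0.103×6.64 = 21.94 m²/day.
Hydraulic gradient i = 0.000695.
Q = Σ(K_i·b_i) · W · i = 21.94 × 937 × 0.0006950 = 14.29 m³/day.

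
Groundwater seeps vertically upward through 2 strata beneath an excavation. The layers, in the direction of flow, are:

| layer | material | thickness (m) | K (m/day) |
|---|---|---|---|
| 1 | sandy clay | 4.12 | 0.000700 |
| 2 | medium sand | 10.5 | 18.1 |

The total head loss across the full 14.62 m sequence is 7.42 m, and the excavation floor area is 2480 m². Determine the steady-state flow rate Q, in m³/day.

3.13

Flow is perpendicular to layering, so the layers act in series and the equivalent K is the thickness-weighted harmonic mean.
Total thickness L = 4.12 + 10.5 = 14.62 m.
Σ(b_i/K_i) = 4.12/0.000700 + 10.5/18.1 = 5886 d.
K_eq = L / Σ(b_i/K_i) = 14.62 / 5886 = 0.002484 m/day.
Q = K_eq · A · (Δh/L) = 0.002484 × 2480 × (7.42/14.62) = 3.126 m³/day.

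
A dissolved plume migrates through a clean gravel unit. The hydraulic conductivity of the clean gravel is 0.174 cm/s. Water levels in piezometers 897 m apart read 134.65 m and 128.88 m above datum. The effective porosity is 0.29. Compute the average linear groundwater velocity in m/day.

3.33

Convert K: 0.174 cm/s × 864 = 150.3 m/day.
Hydraulic gradient i = (134.65 − 128.88) / 897 = 5.77 / 897 = 0.006433.
Darcy flux q = K · i = 150.3 × 0.006433 = 0.9670 m/day.
Seepage velocity v = q / n_e = 0.9670 / 0.29 = 3.335 m/day.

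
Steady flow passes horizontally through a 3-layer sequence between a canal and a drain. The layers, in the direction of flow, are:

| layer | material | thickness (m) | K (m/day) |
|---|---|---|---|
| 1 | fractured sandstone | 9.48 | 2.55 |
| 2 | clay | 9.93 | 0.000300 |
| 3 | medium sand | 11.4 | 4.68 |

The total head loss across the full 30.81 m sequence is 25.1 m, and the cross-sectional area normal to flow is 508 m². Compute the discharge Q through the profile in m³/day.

0.385

Flow is perpendicular to layering, so the layers act in series and the equivalent K is the thickness-weighted harmonic mean.
Total thickness L = 9.48 + 9.93 + 11.4 = 30.81 m.
Σ(b_i/K_i) = 9.48/2.55 + 9.93/0.000300 + 11.4/4.68 = 33106 d.
K_eq = L / Σ(b_i/K_i) = 30.81 / 33106 = 0.0009306 m/day.
Q = K_eq · A · (Δh/L) = 0.0009306 × 508 × (25.1/30.81) = 0.3851 m³/day.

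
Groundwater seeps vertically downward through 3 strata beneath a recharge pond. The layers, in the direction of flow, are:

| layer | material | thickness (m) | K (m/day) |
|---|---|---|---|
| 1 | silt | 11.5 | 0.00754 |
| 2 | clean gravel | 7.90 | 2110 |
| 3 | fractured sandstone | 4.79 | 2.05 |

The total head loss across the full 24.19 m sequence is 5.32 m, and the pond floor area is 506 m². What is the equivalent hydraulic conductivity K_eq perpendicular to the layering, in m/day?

0.0158

Flow is perpendicular to layering, so the layers act in series and the equivalent K is the thickness-weighted harmonic mean.
Total thickness L = 11.5 + 7.90 + 4.79 = 24.19 m.
Σ(b_i/K_i) = 11.5/0.00754 + 7.90/2110 + 4.79/2.05 = 1528 d.
K_eq = L / Σ(b_i/K_i) = 24.19 / 1528 = 0.01584 m/day.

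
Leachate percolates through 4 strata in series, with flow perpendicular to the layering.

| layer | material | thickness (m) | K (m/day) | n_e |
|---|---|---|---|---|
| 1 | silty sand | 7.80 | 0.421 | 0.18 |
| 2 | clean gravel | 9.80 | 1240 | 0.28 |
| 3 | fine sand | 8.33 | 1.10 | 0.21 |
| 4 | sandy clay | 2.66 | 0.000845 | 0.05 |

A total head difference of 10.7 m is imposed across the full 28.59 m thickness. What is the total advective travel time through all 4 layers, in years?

4.90

With flow normal to the layers, continuity requires the same specific discharge q through every layer.
Σ(b_i/K_i) = 7.80/0.421 + 9.80/1240 + 8.33/1.10 + 2.66/0.000845 = 3174 d.
q = Δh / Σ(b_i/K_i) = 10.7 / 3174 = 0.003371 m/day.
In each layer the seepage velocity is v_i = q/n_i, so the layer transit time is t_i = b_i·n_i / q:
  layer 1 (silty sand): t_1 = 7.80 × 0.18 / 0.003371 = 416.5 d
  layer 2 (clean gravel): t_2 = 9.80 × 0.28 / 0.003371 = 814.0 d
  layer 3 (fine sand): t_3 = 8.33 × 0.21 / 0.003371 = 518.9 d
  layer 4 (sandy clay): t_4 = 2.66 × 0.05 / 0.003371 = 39.45 d
Total t = Σ t_i = 1789 days = 4.898 years.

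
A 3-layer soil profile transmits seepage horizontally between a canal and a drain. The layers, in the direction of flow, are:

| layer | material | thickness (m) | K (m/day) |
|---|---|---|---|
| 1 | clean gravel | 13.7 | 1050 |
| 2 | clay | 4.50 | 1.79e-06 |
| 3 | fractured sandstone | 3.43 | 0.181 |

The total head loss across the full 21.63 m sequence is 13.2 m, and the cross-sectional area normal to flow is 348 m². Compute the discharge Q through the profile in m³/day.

Flow is perpendicular to layering, so the layers act in series and the equivalent K is the thickness-weighted harmonic mean.
Total thickness L = 13.7 + 4.50 + 3.43 = 21.63 m.
Σ(b_i/K_i) = 13.7/1050 + 4.50/1.79e-06 + 3.43/0.181 = 2.514e+06 d.
K_eq = L / Σ(b_i/K_i) = 21.63 / 2.514e+06 = 8.604e-06 m/day.
Q = K_eq · A · (Δh/L) = 8.604e-06 × 348 × (13.2/21.63) = 0.001827 m³/day.

0.00183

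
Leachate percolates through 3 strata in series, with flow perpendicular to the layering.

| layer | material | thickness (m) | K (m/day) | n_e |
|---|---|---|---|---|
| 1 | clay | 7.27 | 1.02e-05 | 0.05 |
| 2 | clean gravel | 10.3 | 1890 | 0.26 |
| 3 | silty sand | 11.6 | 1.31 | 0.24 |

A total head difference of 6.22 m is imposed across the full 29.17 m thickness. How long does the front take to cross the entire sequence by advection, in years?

With flow normal to the layers, continuity requires the same specific discharge q through every layer.
Σ(b_i/K_i) = 7.27/1.02e-05 + 10.3/1890 + 11.6/1.31 = 7.128e+05 d.
q = Δh / Σ(b_i/K_i) = 6.22 / 7.128e+05 = 8.727e-06 m/day.
In each layer the seepage velocity is v_i = q/n_i, so the layer transit time is t_i = b_i·n_i / q:
  layer 1 (clay): t_1 = 7.27 × 0.05 / 8.727e-06 = 41654 d
  layer 2 (clean gravel): t_2 = 10.3 × 0.26 / 8.727e-06 = 3.069e+05 d
  layer 3 (silty sand): t_3 = 11.6 × 0.24 / 8.727e-06 = 3.190e+05 d
Total t = Σ t_i = 6.675e+05 days = 1828 years.

1830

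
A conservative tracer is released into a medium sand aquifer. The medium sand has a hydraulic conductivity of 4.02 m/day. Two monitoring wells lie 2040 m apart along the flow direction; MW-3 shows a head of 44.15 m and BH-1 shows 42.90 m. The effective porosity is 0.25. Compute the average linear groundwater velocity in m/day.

0.00985

Hydraulic gradient i = (44.15 − 42.90) / 2040 = 1.25 / 2040 = 0.0006127.
Darcy flux q = K · i = 4.020 × 0.0006127 = 0.002463 m/day.
Seepage velocity v = q / n_e = 0.002463 / 0.25 = 0.009853 m/day.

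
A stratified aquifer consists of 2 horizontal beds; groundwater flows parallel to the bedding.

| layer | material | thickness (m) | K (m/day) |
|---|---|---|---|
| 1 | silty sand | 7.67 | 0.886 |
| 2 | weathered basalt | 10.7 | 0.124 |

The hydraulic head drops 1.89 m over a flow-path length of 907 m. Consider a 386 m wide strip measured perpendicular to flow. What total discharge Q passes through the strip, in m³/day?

6.53

Flow is parallel to layering, so each bed carries its own Darcy discharge and the transmissivities add.
Σ(K_i·b_i) = 0.886×7.67 + 0.124×10.7 = 8.122 m²/day.
Hydraulic gradient i = Δh / L = 1.89 / 907 = 0.002084.
Q = Σ(K_i·b_i) · W · i = 8.122 × 386 × 0.002084 = 6.533 m³/day.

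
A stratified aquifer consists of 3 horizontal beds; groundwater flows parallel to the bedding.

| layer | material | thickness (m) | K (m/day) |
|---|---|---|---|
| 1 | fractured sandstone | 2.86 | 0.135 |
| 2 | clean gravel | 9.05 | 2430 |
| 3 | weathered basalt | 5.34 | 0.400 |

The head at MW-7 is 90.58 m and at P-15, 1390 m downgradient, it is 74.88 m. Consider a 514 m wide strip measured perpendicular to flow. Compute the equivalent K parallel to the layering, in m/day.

Flow is parallel to layering, so each bed carries its own Darcy discharge and the transmissivities add.
Σ(K_i·b_i) = 0.135×2.86 + 2430×9.05 + 0.400×5.34 = 21994 m²/day.
Total thickness b = 17.25 m, so K_eq = Σ(K_i·b_i)/b = 1275 m/day.

1280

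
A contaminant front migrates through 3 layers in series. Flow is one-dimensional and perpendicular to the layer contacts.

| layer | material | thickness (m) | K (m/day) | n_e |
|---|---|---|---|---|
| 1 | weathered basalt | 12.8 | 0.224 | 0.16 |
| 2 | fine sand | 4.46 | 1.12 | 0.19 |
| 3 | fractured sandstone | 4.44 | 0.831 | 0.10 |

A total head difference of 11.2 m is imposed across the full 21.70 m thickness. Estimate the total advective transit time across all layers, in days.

19.8

With flow normal to the layers, continuity requires the same specific discharge q through every layer.
Σ(b_i/K_i) = 12.8/0.224 + 4.46/1.12 + 4.44/0.831 = 66.47 d.
q = Δh / Σ(b_i/K_i) = 11.2 / 66.47 = 0.1685 m/day.
In each layer the seepage velocity is v_i = q/n_i, so the layer transit time is t_i = b_i·n_i / q:
  layer 1 (weathered basalt): t_1 = 12.8 × 0.16 / 0.1685 = 12.15 d
  layer 2 (fine sand): t_2 = 4.46 × 0.19 / 0.1685 = 5.029 d
  layer 3 (fractured sandstone): t_3 = 4.44 × 0.10 / 0.1685 = 2.635 d
Total t = Σ t_i = 19.82 days.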